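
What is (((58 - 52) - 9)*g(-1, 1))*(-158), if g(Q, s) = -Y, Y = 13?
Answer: -6162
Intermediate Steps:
g(Q, s) = -13 (g(Q, s) = -1*13 = -13)
(((58 - 52) - 9)*g(-1, 1))*(-158) = (((58 - 52) - 9)*(-13))*(-158) = ((6 - 9)*(-13))*(-158) = -3*(-13)*(-158) = 39*(-158) = -6162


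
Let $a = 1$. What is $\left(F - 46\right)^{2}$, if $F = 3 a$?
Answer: $1849$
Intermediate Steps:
$F = 3$ ($F = 3 \cdot 1 = 3$)
$\left(F - 46\right)^{2} = \left(3 - 46\right)^{2} = \left(-43\right)^{2} = 1849$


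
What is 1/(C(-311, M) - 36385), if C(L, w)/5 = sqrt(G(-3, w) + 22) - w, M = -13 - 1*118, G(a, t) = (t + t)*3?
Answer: -3573/127665200 - I*sqrt(191)/127665200 ≈ -2.7987e-5 - 1.0825e-7*I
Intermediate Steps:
G(a, t) = 6*t (G(a, t) = (2*t)*3 = 6*t)
M = -131 (M = -13 - 118 = -131)
C(L, w) = -5*w + 5*sqrt(22 + 6*w) (C(L, w) = 5*(sqrt(6*w + 22) - w) = 5*(sqrt(22 + 6*w) - w) = -5*w + 5*sqrt(22 + 6*w))
1/(C(-311, M) - 36385) = 1/((-5*(-131) + 5*sqrt(22 + 6*(-131))) - 36385) = 1/((655 + 5*sqrt(22 - 786)) - 36385) = 1/((655 + 5*sqrt(-764)) - 36385) = 1/((655 + 5*(2*I*sqrt(191))) - 36385) = 1/((655 + 10*I*sqrt(191)) - 36385) = 1/(-35730 + 10*I*sqrt(191))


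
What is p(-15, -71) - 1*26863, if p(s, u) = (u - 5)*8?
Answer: -27471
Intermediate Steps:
p(s, u) = -40 + 8*u (p(s, u) = (-5 + u)*8 = -40 + 8*u)
p(-15, -71) - 1*26863 = (-40 + 8*(-71)) - 1*26863 = (-40 - 568) - 26863 = -608 - 26863 = -27471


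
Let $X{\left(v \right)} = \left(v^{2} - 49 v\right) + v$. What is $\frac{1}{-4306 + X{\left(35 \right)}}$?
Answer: $- \frac{1}{4761} \approx -0.00021004$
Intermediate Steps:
$X{\left(v \right)} = v^{2} - 48 v$
$\frac{1}{-4306 + X{\left(35 \right)}} = \frac{1}{-4306 + 35 \left(-48 + 35\right)} = \frac{1}{-4306 + 35 \left(-13\right)} = \frac{1}{-4306 - 455} = \frac{1}{-4761} = - \frac{1}{4761}$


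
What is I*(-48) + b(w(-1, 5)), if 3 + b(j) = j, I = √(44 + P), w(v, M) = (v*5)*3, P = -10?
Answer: -18 - 48*√34 ≈ -297.89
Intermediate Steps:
w(v, M) = 15*v (w(v, M) = (5*v)*3 = 15*v)
I = √34 (I = √(44 - 10) = √34 ≈ 5.8309)
b(j) = -3 + j
I*(-48) + b(w(-1, 5)) = √34*(-48) + (-3 + 15*(-1)) = -48*√34 + (-3 - 15) = -48*√34 - 18 = -18 - 48*√34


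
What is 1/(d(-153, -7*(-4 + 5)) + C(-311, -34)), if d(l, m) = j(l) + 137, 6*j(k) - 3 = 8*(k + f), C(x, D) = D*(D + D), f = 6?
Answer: 2/4507 ≈ 0.00044375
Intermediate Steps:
C(x, D) = 2*D² (C(x, D) = D*(2*D) = 2*D²)
j(k) = 17/2 + 4*k/3 (j(k) = ½ + (8*(k + 6))/6 = ½ + (8*(6 + k))/6 = ½ + (48 + 8*k)/6 = ½ + (8 + 4*k/3) = 17/2 + 4*k/3)
d(l, m) = 291/2 + 4*l/3 (d(l, m) = (17/2 + 4*l/3) + 137 = 291/2 + 4*l/3)
1/(d(-153, -7*(-4 + 5)) + C(-311, -34)) = 1/((291/2 + (4/3)*(-153)) + 2*(-34)²) = 1/((291/2 - 204) + 2*1156) = 1/(-117/2 + 2312) = 1/(4507/2) = 2/4507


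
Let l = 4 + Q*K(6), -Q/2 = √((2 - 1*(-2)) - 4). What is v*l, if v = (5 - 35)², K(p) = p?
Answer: 3600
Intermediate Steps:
Q = 0 (Q = -2*√((2 - 1*(-2)) - 4) = -2*√((2 + 2) - 4) = -2*√(4 - 4) = -2*√0 = -2*0 = 0)
v = 900 (v = (-30)² = 900)
l = 4 (l = 4 + 0*6 = 4 + 0 = 4)
v*l = 900*4 = 3600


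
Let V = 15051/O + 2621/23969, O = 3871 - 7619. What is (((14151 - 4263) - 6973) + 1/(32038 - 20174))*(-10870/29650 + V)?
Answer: -39361991465999375799/3160132798129120 ≈ -12456.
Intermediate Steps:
O = -3748
V = -350933911/89835812 (V = 15051/(-3748) + 2621/23969 = 15051*(-1/3748) + 2621*(1/23969) = -15051/3748 + 2621/23969 = -350933911/89835812 ≈ -3.9064)
(((14151 - 4263) - 6973) + 1/(32038 - 20174))*(-10870/29650 + V) = (((14151 - 4263) - 6973) + 1/(32038 - 20174))*(-10870/29650 - 350933911/89835812) = ((9888 - 6973) + 1/11864)*(-10870*1/29650 - 350933911/89835812) = (2915 + 1/11864)*(-1087/2965 - 350933911/89835812) = (34583561/11864)*(-1138170573759/266363182580) = -39361991465999375799/3160132798129120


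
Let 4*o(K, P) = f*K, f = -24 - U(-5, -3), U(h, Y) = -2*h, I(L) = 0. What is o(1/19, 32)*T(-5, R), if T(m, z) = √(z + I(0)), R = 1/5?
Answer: -17*√5/190 ≈ -0.20007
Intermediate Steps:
R = ⅕ (R = 1*(⅕) = ⅕ ≈ 0.20000)
f = -34 (f = -24 - (-2)*(-5) = -24 - 1*10 = -24 - 10 = -34)
T(m, z) = √z (T(m, z) = √(z + 0) = √z)
o(K, P) = -17*K/2 (o(K, P) = (-34*K)/4 = -17*K/2)
o(1/19, 32)*T(-5, R) = (-17/2/19)*√(⅕) = (-17/2*1/19)*(√5/5) = -17*√5/190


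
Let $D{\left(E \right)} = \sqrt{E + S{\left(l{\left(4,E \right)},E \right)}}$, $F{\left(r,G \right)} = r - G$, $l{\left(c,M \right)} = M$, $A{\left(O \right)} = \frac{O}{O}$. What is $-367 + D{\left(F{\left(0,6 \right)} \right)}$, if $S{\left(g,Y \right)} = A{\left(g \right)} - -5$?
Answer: $-367$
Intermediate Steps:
$A{\left(O \right)} = 1$
$S{\left(g,Y \right)} = 6$ ($S{\left(g,Y \right)} = 1 - -5 = 1 + 5 = 6$)
$D{\left(E \right)} = \sqrt{6 + E}$ ($D{\left(E \right)} = \sqrt{E + 6} = \sqrt{6 + E}$)
$-367 + D{\left(F{\left(0,6 \right)} \right)} = -367 + \sqrt{6 + \left(0 - 6\right)} = -367 + \sqrt{6 - 6} = -367 + \sqrt{0} = -367 + 0 = -367$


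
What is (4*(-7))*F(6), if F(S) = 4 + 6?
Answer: -280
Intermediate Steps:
F(S) = 10
(4*(-7))*F(6) = (4*(-7))*10 = -28*10 = -280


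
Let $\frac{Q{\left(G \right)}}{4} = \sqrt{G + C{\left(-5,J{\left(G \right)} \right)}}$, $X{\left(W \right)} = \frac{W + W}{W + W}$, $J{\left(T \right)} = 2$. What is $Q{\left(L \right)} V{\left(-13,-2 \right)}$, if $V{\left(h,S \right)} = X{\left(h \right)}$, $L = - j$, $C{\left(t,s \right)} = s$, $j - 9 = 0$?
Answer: $4 i \sqrt{7} \approx 10.583 i$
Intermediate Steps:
$j = 9$ ($j = 9 + 0 = 9$)
$X{\left(W \right)} = 1$ ($X{\left(W \right)} = \frac{2 W}{2 W} = 2 W \frac{1}{2 W} = 1$)
$L = -9$ ($L = \left(-1\right) 9 = -9$)
$Q{\left(G \right)} = 4 \sqrt{2 + G}$ ($Q{\left(G \right)} = 4 \sqrt{G + 2} = 4 \sqrt{2 + G}$)
$V{\left(h,S \right)} = 1$
$Q{\left(L \right)} V{\left(-13,-2 \right)} = 4 \sqrt{2 - 9} \cdot 1 = 4 \sqrt{-7} \cdot 1 = 4 i \sqrt{7} \cdot 1 = 4 i \sqrt{7}$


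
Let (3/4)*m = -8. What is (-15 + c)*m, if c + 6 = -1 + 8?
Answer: 448/3 ≈ 149.33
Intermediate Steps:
m = -32/3 (m = (4/3)*(-8) = -32/3 ≈ -10.667)
c = 1 (c = -6 + (-1 + 8) = -6 + 7 = 1)
(-15 + c)*m = (-15 + 1)*(-32/3) = -14*(-32/3) = 448/3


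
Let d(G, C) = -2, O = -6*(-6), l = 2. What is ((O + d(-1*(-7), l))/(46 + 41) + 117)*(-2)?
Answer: -20426/87 ≈ -234.78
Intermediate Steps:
O = 36
((O + d(-1*(-7), l))/(46 + 41) + 117)*(-2) = ((36 - 2)/(46 + 41) + 117)*(-2) = (34/87 + 117)*(-2) = (10213/87)*(-2) = -20426/87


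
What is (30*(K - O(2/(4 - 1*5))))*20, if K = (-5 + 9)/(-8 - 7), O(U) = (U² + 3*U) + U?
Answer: 2240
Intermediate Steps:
O(U) = U² + 4*U
K = -4/15 (K = 4/(-15) = 4*(-1/15) = -4/15 ≈ -0.26667)
(30*(K - O(2/(4 - 1*5))))*20 = (30*(-4/15 - 2/(4 - 1*5)*(4 + 2/(4 - 1*5))))*20 = (30*(-4/15 - 2/(4 - 5)*(4 + 2/(4 - 5))))*20 = (30*(-4/15 - 2/(-1)*(4 + 2/(-1))))*20 = (30*(-4/15 - 2*(-1)*(4 + 2*(-1))))*20 = (30*(-4/15 - (-2)*(4 - 2)))*20 = (30*(-4/15 - (-2)*2))*20 = (30*(-4/15 - 1*(-4)))*20 = (30*(-4/15 + 4))*20 = (30*(56/15))*20 = 112*20 = 2240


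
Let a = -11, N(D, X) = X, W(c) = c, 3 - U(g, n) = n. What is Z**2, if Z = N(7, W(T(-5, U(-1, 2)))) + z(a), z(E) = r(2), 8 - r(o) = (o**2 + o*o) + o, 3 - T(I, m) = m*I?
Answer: 36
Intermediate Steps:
U(g, n) = 3 - n
T(I, m) = 3 - I*m (T(I, m) = 3 - m*I = 3 - I*m)
r(o) = 8 - o - 2*o**2 (r(o) = 8 - ((o**2 + o*o) + o) = 8 - ((o**2 + o**2) + o) = 8 - (2*o**2 + o) = 8 - (o + 2*o**2) = 8 + (-o - 2*o**2) = 8 - o - 2*o**2)
z(E) = -2 (z(E) = 8 - 1*2 - 2*2**2 = 8 - 2 - 2*4 = 8 - 2 - 8 = -2)
Z = 6 (Z = (3 - 1*(-5)*(3 - 1*2)) - 2 = (3 - 1*(-5)*(3 - 2)) - 2 = (3 - 1*(-5)*1) - 2 = (3 + 5) - 2 = 8 - 2 = 6)
Z**2 = 6**2 = 36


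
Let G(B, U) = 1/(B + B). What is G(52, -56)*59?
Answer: 59/104 ≈ 0.56731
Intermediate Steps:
G(B, U) = 1/(2*B)
G(52, -56)*59 = ((1/2)/52)*59 = ((1/2)*(1/52))*59 = (1/104)*59 = 59/104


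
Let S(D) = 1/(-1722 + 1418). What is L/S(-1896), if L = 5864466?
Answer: -1782797664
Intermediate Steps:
S(D) = -1/304 (S(D) = 1/(-304) = -1/304)
L/S(-1896) = 5864466/(-1/304) = 5864466*(-304) = -1782797664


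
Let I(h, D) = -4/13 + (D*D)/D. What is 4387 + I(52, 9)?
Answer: 57144/13 ≈ 4395.7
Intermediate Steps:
I(h, D) = -4/13 + D (I(h, D) = -4*1/13 + D**2/D = -4/13 + D)
4387 + I(52, 9) = 4387 + (-4/13 + 9) = 4387 + 113/13 = 57144/13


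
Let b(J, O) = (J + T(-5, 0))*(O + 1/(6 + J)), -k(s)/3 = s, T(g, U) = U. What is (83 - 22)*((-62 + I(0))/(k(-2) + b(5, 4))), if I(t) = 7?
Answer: -36905/291 ≈ -126.82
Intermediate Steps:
k(s) = -3*s
b(J, O) = J*(O + 1/(6 + J)) (b(J, O) = (J + 0)*(O + 1/(6 + J)) = J*(O + 1/(6 + J)))
(83 - 22)*((-62 + I(0))/(k(-2) + b(5, 4))) = (83 - 22)*((-62 + 7)/(-3*(-2) + 5*(1 + 6*4 + 5*4)/(6 + 5))) = 61*(-55/(6 + 5*(1 + 24 + 20)/11)) = 61*(-55/(6 + 5*(1/11)*45)) = 61*(-55/(6 + 225/11)) = 61*(-55/291/11) = 61*(-55*11/291) = 61*(-605/291) = -36905/291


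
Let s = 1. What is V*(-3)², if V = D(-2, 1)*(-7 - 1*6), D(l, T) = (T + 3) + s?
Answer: -585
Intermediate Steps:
D(l, T) = 4 + T (D(l, T) = (T + 3) + 1 = (3 + T) + 1 = 4 + T)
V = -65 (V = (4 + 1)*(-7 - 1*6) = 5*(-7 - 6) = 5*(-13) = -65)
V*(-3)² = -65*(-3)² = -65*9 = -585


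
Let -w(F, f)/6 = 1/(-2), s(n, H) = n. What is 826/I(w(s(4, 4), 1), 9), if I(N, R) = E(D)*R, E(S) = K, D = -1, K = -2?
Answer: -413/9 ≈ -45.889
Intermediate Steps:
E(S) = -2
w(F, f) = 3 (w(F, f) = -6/(-2) = -6*(-1/2) = 3)
I(N, R) = -2*R
826/I(w(s(4, 4), 1), 9) = 826/((-2*9)) = 826/(-18) = 826*(-1/18) = -413/9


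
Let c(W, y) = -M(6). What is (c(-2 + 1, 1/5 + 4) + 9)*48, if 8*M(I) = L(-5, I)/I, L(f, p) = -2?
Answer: 434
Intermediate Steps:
M(I) = -1/(4*I) (M(I) = (-2/I)/8 = -1/(4*I))
c(W, y) = 1/24 (c(W, y) = -(-1)/(4*6) = -1*(-1/24) = 1/24)
(c(-2 + 1, 1/5 + 4) + 9)*48 = (1/24 + 9)*48 = (217/24)*48 = 434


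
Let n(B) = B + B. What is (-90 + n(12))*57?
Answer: -3762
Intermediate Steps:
n(B) = 2*B
(-90 + n(12))*57 = (-90 + 2*12)*57 = (-90 + 24)*57 = -66*57 = -3762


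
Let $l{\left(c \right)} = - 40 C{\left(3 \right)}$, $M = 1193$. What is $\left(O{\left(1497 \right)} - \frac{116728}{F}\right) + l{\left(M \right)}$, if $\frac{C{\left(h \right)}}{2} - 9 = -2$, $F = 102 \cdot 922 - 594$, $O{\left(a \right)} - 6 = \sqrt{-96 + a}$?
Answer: $- \frac{25944014}{46725} + \sqrt{1401} \approx -517.82$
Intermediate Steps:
$O{\left(a \right)} = 6 + \sqrt{-96 + a}$
$F = 93450$ ($F = 94044 - 594 = 93450$)
$C{\left(h \right)} = 14$ ($C{\left(h \right)} = 18 + 2 \left(-2\right) = 18 - 4 = 14$)
$l{\left(c \right)} = -560$ ($l{\left(c \right)} = \left(-40\right) 14 = -560$)
$\left(O{\left(1497 \right)} - \frac{116728}{F}\right) + l{\left(M \right)} = \left(\left(6 + \sqrt{-96 + 1497}\right) - \frac{116728}{93450}\right) - 560 = \left(\left(6 + \sqrt{1401}\right) - \frac{58364}{46725}\right) - 560 = \left(\frac{221986}{46725} + \sqrt{1401}\right) - 560 = - \frac{25944014}{46725} + \sqrt{1401}$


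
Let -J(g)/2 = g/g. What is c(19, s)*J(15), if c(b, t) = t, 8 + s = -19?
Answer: 54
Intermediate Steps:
s = -27 (s = -8 - 19 = -27)
J(g) = -2 (J(g) = -2*g/g = -2*1 = -2)
c(19, s)*J(15) = -27*(-2) = 54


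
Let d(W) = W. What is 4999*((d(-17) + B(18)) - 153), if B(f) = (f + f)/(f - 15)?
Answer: -789842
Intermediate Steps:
B(f) = 2*f/(-15 + f) (B(f) = (2*f)/(-15 + f) = 2*f/(-15 + f))
4999*((d(-17) + B(18)) - 153) = 4999*((-17 + 2*18/(-15 + 18)) - 153) = 4999*((-17 + 2*18/3) - 153) = 4999*((-17 + 2*18*(1/3)) - 153) = 4999*((-17 + 12) - 153) = 4999*(-5 - 153) = 4999*(-158) = -789842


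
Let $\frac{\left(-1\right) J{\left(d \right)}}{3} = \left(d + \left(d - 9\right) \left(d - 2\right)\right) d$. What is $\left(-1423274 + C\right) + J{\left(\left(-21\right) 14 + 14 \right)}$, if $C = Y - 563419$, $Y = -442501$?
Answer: $65793926$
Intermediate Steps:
$J{\left(d \right)} = - 3 d \left(d + \left(-9 + d\right) \left(-2 + d\right)\right)$ ($J{\left(d \right)} = - 3 \left(d + \left(d - 9\right) \left(d - 2\right)\right) d = - 3 \left(d + \left(-9 + d\right) \left(-2 + d\right)\right) d = - 3 d \left(d + \left(-9 + d\right) \left(-2 + d\right)\right)$)
$C = -1005920$ ($C = -442501 - 563419 = -1005920$)
$\left(-1423274 + C\right) + J{\left(\left(-21\right) 14 + 14 \right)} = \left(-1423274 - 1005920\right) + 3 \left(\left(-21\right) 14 + 14\right) \left(-18 - \left(\left(-21\right) 14 + 14\right)^{2} + 10 \left(\left(-21\right) 14 + 14\right)\right) = -2429194 + 3 \left(-294 + 14\right) \left(-18 - \left(-294 + 14\right)^{2} + 10 \left(-294 + 14\right)\right) = -2429194 + 3 \left(-280\right) \left(-18 - \left(-280\right)^{2} + 10 \left(-280\right)\right) = -2429194 + 3 \left(-280\right) \left(-18 - 78400 - 2800\right) = -2429194 + 3 \left(-280\right) \left(-81218\right) = -2429194 + 68223120 = 65793926$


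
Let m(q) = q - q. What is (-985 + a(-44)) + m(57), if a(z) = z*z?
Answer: 951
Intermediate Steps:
m(q) = 0
a(z) = z**2
(-985 + a(-44)) + m(57) = (-985 + (-44)**2) + 0 = (-985 + 1936) + 0 = 951 + 0 = 951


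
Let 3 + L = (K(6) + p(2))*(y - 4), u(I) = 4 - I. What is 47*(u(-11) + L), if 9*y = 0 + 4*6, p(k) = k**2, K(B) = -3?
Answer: 1504/3 ≈ 501.33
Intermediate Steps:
y = 8/3 (y = (0 + 4*6)/9 = (0 + 24)/9 = (1/9)*24 = 8/3 ≈ 2.6667)
L = -13/3 (L = -3 + (-3 + 2**2)*(8/3 - 4) = -3 + (-3 + 4)*(-4/3) = -3 + 1*(-4/3) = -3 - 4/3 = -13/3 ≈ -4.3333)
47*(u(-11) + L) = 47*((4 - 1*(-11)) - 13/3) = 47*((4 + 11) - 13/3) = 47*(15 - 13/3) = 47*(32/3) = 1504/3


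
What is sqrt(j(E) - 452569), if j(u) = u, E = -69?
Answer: I*sqrt(452638) ≈ 672.78*I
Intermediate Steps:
sqrt(j(E) - 452569) = sqrt(-69 - 452569) = sqrt(-452638) = I*sqrt(452638)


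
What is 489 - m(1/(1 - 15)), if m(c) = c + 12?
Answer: 6679/14 ≈ 477.07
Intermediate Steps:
m(c) = 12 + c
489 - m(1/(1 - 15)) = 489 - (12 + 1/(1 - 15)) = 489 - (12 + 1/(-14)) = 489 - (12 - 1/14) = 489 - 1*167/14 = 489 - 167/14 = 6679/14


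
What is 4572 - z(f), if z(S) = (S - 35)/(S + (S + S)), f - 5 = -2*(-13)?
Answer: 425200/93 ≈ 4572.0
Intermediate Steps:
f = 31 (f = 5 - 2*(-13) = 5 + 26 = 31)
z(S) = (-35 + S)/(3*S) (z(S) = (-35 + S)/(S + 2*S) = (-35 + S)/((3*S)) = (-35 + S)*(1/(3*S)) = (-35 + S)/(3*S))
4572 - z(f) = 4572 - (-35 + 31)/(3*31) = 4572 - (-4)/(3*31) = 4572 - 1*(-4/93) = 4572 + 4/93 = 425200/93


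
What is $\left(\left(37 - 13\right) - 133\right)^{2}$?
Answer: $11881$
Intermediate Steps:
$\left(\left(37 - 13\right) - 133\right)^{2} = \left(24 - 133\right)^{2} = \left(-109\right)^{2} = 11881$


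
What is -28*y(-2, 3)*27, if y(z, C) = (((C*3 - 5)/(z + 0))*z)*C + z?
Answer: -7560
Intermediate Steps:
y(z, C) = z + C*(-5 + 3*C) (y(z, C) = (((3*C - 5)/z)*z)*C + z = (((-5 + 3*C)/z)*z)*C + z = (-5 + 3*C)*C + z = C*(-5 + 3*C) + z = z + C*(-5 + 3*C))
-28*y(-2, 3)*27 = -28*(-2 - 5*3 + 3*3²)*27 = -28*(-2 - 15 + 3*9)*27 = -28*(-2 - 15 + 27)*27 = -28*10*27 = -280*27 = -7560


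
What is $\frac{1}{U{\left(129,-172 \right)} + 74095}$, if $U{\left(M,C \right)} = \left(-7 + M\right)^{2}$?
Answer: $\frac{1}{88979} \approx 1.1239 \cdot 10^{-5}$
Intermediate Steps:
$\frac{1}{U{\left(129,-172 \right)} + 74095} = \frac{1}{\left(-7 + 129\right)^{2} + 74095} = \frac{1}{122^{2} + 74095} = \frac{1}{14884 + 74095} = \frac{1}{88979}$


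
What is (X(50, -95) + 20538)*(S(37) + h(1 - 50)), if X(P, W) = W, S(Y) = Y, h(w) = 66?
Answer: 2105629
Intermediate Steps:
(X(50, -95) + 20538)*(S(37) + h(1 - 50)) = (-95 + 20538)*(37 + 66) = 20443*103 = 2105629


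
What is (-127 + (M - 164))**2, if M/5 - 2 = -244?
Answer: 2253001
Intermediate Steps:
M = -1210 (M = 10 + 5*(-244) = 10 - 1220 = -1210)
(-127 + (M - 164))**2 = (-127 + (-1210 - 164))**2 = (-127 - 1374)**2 = (-1501)**2 = 2253001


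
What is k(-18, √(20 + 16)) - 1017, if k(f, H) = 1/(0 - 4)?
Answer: -4069/4 ≈ -1017.3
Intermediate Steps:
k(f, H) = -¼ (k(f, H) = 1/(-4) = -¼)
k(-18, √(20 + 16)) - 1017 = -¼ - 1017 = -4069/4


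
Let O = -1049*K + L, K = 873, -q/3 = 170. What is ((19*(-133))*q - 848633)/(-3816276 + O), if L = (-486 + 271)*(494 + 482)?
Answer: -440137/4941893 ≈ -0.089062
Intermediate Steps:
q = -510 (q = -3*170 = -510)
L = -209840 (L = -215*976 = -209840)
O = -1125617 (O = -1049*873 - 209840 = -915777 - 209840 = -1125617)
((19*(-133))*q - 848633)/(-3816276 + O) = ((19*(-133))*(-510) - 848633)/(-3816276 - 1125617) = (-2527*(-510) - 848633)/(-4941893) = (1288770 - 848633)*(-1/4941893) = 440137*(-1/4941893) = -440137/4941893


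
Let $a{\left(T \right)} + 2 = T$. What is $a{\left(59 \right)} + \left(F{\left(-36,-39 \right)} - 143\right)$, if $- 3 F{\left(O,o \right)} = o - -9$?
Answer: $-76$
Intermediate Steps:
$F{\left(O,o \right)} = -3 - \frac{o}{3}$ ($F{\left(O,o \right)} = - \frac{o - -9}{3} = - \frac{o + 9}{3} = - \frac{9 + o}{3} = -3 - \frac{o}{3}$)
$a{\left(T \right)} = -2 + T$
$a{\left(59 \right)} + \left(F{\left(-36,-39 \right)} - 143\right) = \left(-2 + 59\right) - 133 = 57 + \left(\left(-3 + 13\right) - 143\right) = 57 + \left(10 - 143\right) = 57 - 133 = -76$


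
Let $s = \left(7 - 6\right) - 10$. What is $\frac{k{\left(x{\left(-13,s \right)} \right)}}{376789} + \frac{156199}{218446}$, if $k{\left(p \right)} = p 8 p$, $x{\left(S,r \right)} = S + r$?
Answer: $\frac{59699887923}{82308049894} \approx 0.72532$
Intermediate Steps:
$s = -9$ ($s = 1 - 10 = -9$)
$k{\left(p \right)} = 8 p^{2}$ ($k{\left(p \right)} = 8 p p = 8 p^{2}$)
$\frac{k{\left(x{\left(-13,s \right)} \right)}}{376789} + \frac{156199}{218446} = \frac{8 \left(-13 - 9\right)^{2}}{376789} + \frac{156199}{218446} = 8 \left(-22\right)^{2} \cdot \frac{1}{376789} + 156199 \cdot \frac{1}{218446} = 8 \cdot 484 \cdot \frac{1}{376789} + \frac{156199}{218446} = 3872 \cdot \frac{1}{376789} + \frac{156199}{218446} = \frac{3872}{376789} + \frac{156199}{218446} = \frac{59699887923}{82308049894}$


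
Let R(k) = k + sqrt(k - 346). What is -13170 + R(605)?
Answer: -12565 + sqrt(259) ≈ -12549.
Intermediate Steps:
R(k) = k + sqrt(-346 + k)
-13170 + R(605) = -13170 + (605 + sqrt(-346 + 605)) = -13170 + (605 + sqrt(259)) = -12565 + sqrt(259)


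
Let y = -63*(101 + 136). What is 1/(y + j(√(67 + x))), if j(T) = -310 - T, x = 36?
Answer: -15241/232287978 + √103/232287978 ≈ -6.5569e-5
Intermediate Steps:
y = -14931 (y = -63*237 = -14931)
1/(y + j(√(67 + x))) = 1/(-14931 + (-310 - √(67 + 36))) = 1/(-14931 + (-310 - √103)) = 1/(-15241 - √103)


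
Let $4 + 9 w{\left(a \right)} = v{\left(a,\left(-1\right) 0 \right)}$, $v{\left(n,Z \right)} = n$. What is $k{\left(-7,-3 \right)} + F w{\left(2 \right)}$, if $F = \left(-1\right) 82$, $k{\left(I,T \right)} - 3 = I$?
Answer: $\frac{128}{9} \approx 14.222$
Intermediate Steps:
$k{\left(I,T \right)} = 3 + I$
$F = -82$
$w{\left(a \right)} = - \frac{4}{9} + \frac{a}{9}$
$k{\left(-7,-3 \right)} + F w{\left(2 \right)} = \left(3 - 7\right) - 82 \left(- \frac{4}{9} + \frac{1}{9} \cdot 2\right) = -4 - 82 \left(- \frac{4}{9} + \frac{2}{9}\right) = -4 - - \frac{164}{9} = -4 + \frac{164}{9} = \frac{128}{9}$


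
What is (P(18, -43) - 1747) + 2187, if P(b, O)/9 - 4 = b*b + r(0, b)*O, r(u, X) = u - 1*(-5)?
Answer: 1457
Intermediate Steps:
r(u, X) = 5 + u (r(u, X) = u + 5 = 5 + u)
P(b, O) = 36 + 9*b**2 + 45*O (P(b, O) = 36 + 9*(b*b + (5 + 0)*O) = 36 + 9*(b**2 + 5*O) = 36 + (9*b**2 + 45*O) = 36 + 9*b**2 + 45*O)
(P(18, -43) - 1747) + 2187 = ((36 + 9*18**2 + 45*(-43)) - 1747) + 2187 = ((36 + 9*324 - 1935) - 1747) + 2187 = ((36 + 2916 - 1935) - 1747) + 2187 = (1017 - 1747) + 2187 = -730 + 2187 = 1457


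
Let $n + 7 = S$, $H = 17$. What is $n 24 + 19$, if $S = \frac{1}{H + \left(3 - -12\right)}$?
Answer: $- \frac{593}{4} \approx -148.25$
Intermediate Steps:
$S = \frac{1}{32}$ ($S = \frac{1}{17 + \left(3 - -12\right)} = \frac{1}{17 + \left(3 + 12\right)} = \frac{1}{17 + 15} = \frac{1}{32} \approx 0.03125$)
$n = - \frac{223}{32}$ ($n = -7 + \frac{1}{32} = - \frac{223}{32} \approx -6.9688$)
$n 24 + 19 = \left(- \frac{223}{32}\right) 24 + 19 = - \frac{669}{4} + 19 = - \frac{593}{4}$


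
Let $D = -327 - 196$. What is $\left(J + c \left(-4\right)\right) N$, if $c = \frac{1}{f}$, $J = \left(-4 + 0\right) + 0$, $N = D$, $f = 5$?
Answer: $\frac{12552}{5} \approx 2510.4$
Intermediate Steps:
$D = -523$ ($D = -327 - 196 = -523$)
$N = -523$
$J = -4$ ($J = -4 + 0 = -4$)
$c = \frac{1}{5} \approx 0.2$
$\left(J + c \left(-4\right)\right) N = \left(-4 + \frac{1}{5} \left(-4\right)\right) \left(-523\right) = \left(-4 - \frac{4}{5}\right) \left(-523\right) = \left(- \frac{24}{5}\right) \left(-523\right) = \frac{12552}{5}$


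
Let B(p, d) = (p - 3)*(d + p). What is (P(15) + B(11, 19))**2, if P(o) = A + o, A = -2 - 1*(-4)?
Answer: 66049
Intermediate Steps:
B(p, d) = (-3 + p)*(d + p)
A = 2 (A = -2 + 4 = 2)
P(o) = 2 + o
(P(15) + B(11, 19))**2 = ((2 + 15) + (11**2 - 3*19 - 3*11 + 19*11))**2 = (17 + (121 - 57 - 33 + 209))**2 = (17 + 240)**2 = 257**2 = 66049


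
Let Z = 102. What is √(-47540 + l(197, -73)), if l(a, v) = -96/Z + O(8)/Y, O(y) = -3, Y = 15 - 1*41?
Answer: I*√9287765890/442 ≈ 218.04*I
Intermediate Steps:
Y = -26 (Y = 15 - 41 = -26)
l(a, v) = -365/442 (l(a, v) = -96/102 - 3/(-26) = -96*1/102 - 3*(-1/26) = -16/17 + 3/26 = -365/442)
√(-47540 + l(197, -73)) = √(-47540 - 365/442) = √(-21013045/442) = I*√9287765890/442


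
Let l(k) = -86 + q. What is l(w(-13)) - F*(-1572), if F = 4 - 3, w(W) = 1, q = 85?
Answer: 1571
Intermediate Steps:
l(k) = -1 (l(k) = -86 + 85 = -1)
F = 1
l(w(-13)) - F*(-1572) = -1 - (-1572) = -1 - 1*(-1572) = -1 + 1572 = 1571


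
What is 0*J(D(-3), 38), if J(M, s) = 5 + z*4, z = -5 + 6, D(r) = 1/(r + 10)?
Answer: 0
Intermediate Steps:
D(r) = 1/(10 + r)
z = 1
J(M, s) = 9 (J(M, s) = 5 + 1*4 = 5 + 4 = 9)
0*J(D(-3), 38) = 0*9 = 0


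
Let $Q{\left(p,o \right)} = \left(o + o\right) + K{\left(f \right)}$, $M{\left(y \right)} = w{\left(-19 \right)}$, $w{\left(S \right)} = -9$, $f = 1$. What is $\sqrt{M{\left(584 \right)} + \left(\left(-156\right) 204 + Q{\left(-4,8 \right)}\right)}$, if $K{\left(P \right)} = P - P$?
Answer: $i \sqrt{31817} \approx 178.37 i$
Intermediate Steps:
$M{\left(y \right)} = -9$
$K{\left(P \right)} = 0$
$Q{\left(p,o \right)} = 2 o$ ($Q{\left(p,o \right)} = \left(o + o\right) + 0 = 2 o + 0 = 2 o$)
$\sqrt{M{\left(584 \right)} + \left(\left(-156\right) 204 + Q{\left(-4,8 \right)}\right)} = \sqrt{-9 + \left(\left(-156\right) 204 + 2 \cdot 8\right)} = \sqrt{-9 + \left(-31824 + 16\right)} = \sqrt{-9 - 31808} = \sqrt{-31817} = i \sqrt{31817}$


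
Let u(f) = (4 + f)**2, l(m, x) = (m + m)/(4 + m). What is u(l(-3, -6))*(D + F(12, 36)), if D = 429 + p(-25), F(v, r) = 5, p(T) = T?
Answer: 1636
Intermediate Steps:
l(m, x) = 2*m/(4 + m) (l(m, x) = (2*m)/(4 + m) = 2*m/(4 + m))
D = 404 (D = 429 - 25 = 404)
u(l(-3, -6))*(D + F(12, 36)) = (4 + 2*(-3)/(4 - 3))**2*(404 + 5) = (4 + 2*(-3)/1)**2*409 = (4 + 2*(-3)*1)**2*409 = (4 - 6)**2*409 = (-2)**2*409 = 4*409 = 1636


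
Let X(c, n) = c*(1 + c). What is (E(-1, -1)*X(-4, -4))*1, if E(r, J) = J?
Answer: -12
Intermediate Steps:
(E(-1, -1)*X(-4, -4))*1 = -(-4)*(1 - 4)*1 = -(-4)*(-3)*1 = -1*12*1 = -12*1 = -12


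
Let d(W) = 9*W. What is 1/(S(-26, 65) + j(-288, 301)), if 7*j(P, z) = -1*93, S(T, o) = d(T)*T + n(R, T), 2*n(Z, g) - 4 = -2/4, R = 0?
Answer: 28/170029 ≈ 0.00016468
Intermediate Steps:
n(Z, g) = 7/4 (n(Z, g) = 2 + (-2/4)/2 = 2 + (-2*¼)/2 = 2 + (½)*(-½) = 2 - ¼ = 7/4)
S(T, o) = 7/4 + 9*T² (S(T, o) = (9*T)*T + 7/4 = 9*T² + 7/4 = 7/4 + 9*T²)
j(P, z) = -93/7 (j(P, z) = (-1*93)/7 = (⅐)*(-93) = -93/7)
1/(S(-26, 65) + j(-288, 301)) = 1/((7/4 + 9*(-26)²) - 93/7) = 1/((7/4 + 9*676) - 93/7) = 1/((7/4 + 6084) - 93/7) = 1/(24343/4 - 93/7) = 1/(170029/28) = 28/170029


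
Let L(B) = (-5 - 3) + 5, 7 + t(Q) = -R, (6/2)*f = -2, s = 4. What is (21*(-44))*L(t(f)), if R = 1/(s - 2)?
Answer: 2772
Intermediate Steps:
f = -2/3 (f = (1/3)*(-2) = -2/3 ≈ -0.66667)
R = 1/2 (R = 1/(4 - 2) = 1/2 ≈ 0.50000)
t(Q) = -15/2 (t(Q) = -7 - 1*1/2 = -7 - 1/2 = -15/2)
L(B) = -3 (L(B) = -8 + 5 = -3)
(21*(-44))*L(t(f)) = (21*(-44))*(-3) = -924*(-3) = 2772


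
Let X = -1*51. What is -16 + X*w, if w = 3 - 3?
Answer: -16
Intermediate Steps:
w = 0
X = -51
-16 + X*w = -16 - 51*0 = -16 + 0 = -16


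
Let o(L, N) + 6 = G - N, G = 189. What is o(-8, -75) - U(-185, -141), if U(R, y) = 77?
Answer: 181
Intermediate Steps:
o(L, N) = 183 - N (o(L, N) = -6 + (189 - N) = 183 - N)
o(-8, -75) - U(-185, -141) = (183 - 1*(-75)) - 1*77 = (183 + 75) - 77 = 258 - 77 = 181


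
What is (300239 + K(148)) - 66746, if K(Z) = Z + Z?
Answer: 233789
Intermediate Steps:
K(Z) = 2*Z
(300239 + K(148)) - 66746 = (300239 + 2*148) - 66746 = (300239 + 296) - 66746 = 300535 - 66746 = 233789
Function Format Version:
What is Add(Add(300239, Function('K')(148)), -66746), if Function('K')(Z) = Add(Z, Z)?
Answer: 233789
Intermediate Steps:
Function('K')(Z) = Mul(2, Z)
Add(Add(300239, Function('K')(148)), -66746) = Add(Add(300239, Mul(2, 148)), -66746) = Add(Add(300239, 296), -66746) = Add(300535, -66746) = 233789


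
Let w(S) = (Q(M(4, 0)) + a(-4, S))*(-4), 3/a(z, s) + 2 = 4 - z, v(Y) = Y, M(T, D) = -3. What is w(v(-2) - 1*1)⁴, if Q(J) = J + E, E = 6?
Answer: 38416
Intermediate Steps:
a(z, s) = 3/(2 - z) (a(z, s) = 3/(-2 + (4 - z)) = 3/(2 - z))
Q(J) = 6 + J (Q(J) = J + 6 = 6 + J)
w(S) = -14 (w(S) = ((6 - 3) - 3/(-2 - 4))*(-4) = (3 - 3/(-6))*(-4) = (3 - 3*(-⅙))*(-4) = (3 + ½)*(-4) = (7/2)*(-4) = -14)
w(v(-2) - 1*1)⁴ = (-14)⁴ = 38416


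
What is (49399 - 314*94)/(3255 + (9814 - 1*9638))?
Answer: 19883/3431 ≈ 5.7951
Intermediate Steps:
(49399 - 314*94)/(3255 + (9814 - 1*9638)) = (49399 - 29516)/(3255 + (9814 - 9638)) = 19883/(3255 + 176) = 19883/3431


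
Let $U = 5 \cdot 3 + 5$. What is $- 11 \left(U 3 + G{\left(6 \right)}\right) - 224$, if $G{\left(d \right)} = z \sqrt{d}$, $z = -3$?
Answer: $-884 + 33 \sqrt{6} \approx -803.17$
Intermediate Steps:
$U = 20$ ($U = 15 + 5 = 20$)
$G{\left(d \right)} = - 3 \sqrt{d}$
$- 11 \left(U 3 + G{\left(6 \right)}\right) - 224 = - 11 \left(20 \cdot 3 - 3 \sqrt{6}\right) - 224 = - 11 \left(60 - 3 \sqrt{6}\right) - 224 = \left(-660 + 33 \sqrt{6}\right) - 224 = -884 + 33 \sqrt{6}$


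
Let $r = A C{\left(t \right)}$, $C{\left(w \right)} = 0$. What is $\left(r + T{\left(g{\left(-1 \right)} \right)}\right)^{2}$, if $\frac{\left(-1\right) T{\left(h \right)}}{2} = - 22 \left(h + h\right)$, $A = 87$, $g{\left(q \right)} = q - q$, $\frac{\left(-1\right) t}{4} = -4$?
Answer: $0$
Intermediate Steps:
$t = 16$ ($t = \left(-4\right) \left(-4\right) = 16$)
$g{\left(q \right)} = 0$
$T{\left(h \right)} = 88 h$ ($T{\left(h \right)} = - 2 \left(- 22 \left(h + h\right)\right) = - 2 \left(- 22 \cdot 2 h\right) = - 2 \left(- 44 h\right) = 88 h$)
$r = 0$ ($r = 87 \cdot 0 = 0$)
$\left(r + T{\left(g{\left(-1 \right)} \right)}\right)^{2} = \left(0 + 88 \cdot 0\right)^{2} = \left(0 + 0\right)^{2} = 0^{2} = 0$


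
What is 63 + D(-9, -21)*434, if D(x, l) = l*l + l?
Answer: 182343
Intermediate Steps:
D(x, l) = l + l² (D(x, l) = l² + l = l + l²)
63 + D(-9, -21)*434 = 63 - 21*(1 - 21)*434 = 63 - 21*(-20)*434 = 63 + 420*434 = 63 + 182280 = 182343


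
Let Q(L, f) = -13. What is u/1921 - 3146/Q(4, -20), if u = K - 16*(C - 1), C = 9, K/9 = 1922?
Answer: 28356/113 ≈ 250.94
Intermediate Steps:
K = 17298 (K = 9*1922 = 17298)
u = 17170 (u = 17298 - 16*(9 - 1) = 17298 - 16*8 = 17298 - 128 = 17170)
u/1921 - 3146/Q(4, -20) = 17170/1921 - 3146/(-13) = 17170*(1/1921) - 3146*(-1/13) = 1010/113 + 242 = 28356/113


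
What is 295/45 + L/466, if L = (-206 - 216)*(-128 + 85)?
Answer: 95404/2097 ≈ 45.495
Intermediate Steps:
L = 18146 (L = -422*(-43) = 18146)
295/45 + L/466 = 295/45 + 18146/466 = 295*(1/45) + 18146*(1/466) = 59/9 + 9073/233 = 95404/2097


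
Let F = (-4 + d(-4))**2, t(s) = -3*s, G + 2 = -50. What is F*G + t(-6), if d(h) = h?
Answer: -3310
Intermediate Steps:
G = -52 (G = -2 - 50 = -52)
F = 64 (F = (-4 - 4)**2 = (-8)**2 = 64)
F*G + t(-6) = 64*(-52) - 3*(-6) = -3328 + 18 = -3310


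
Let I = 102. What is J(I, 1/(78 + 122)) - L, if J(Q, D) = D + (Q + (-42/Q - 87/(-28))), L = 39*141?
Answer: -128384331/23800 ≈ -5394.3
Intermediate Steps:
L = 5499
J(Q, D) = 87/28 + D + Q - 42/Q (J(Q, D) = D + (Q + (-42/Q - 87*(-1/28))) = D + (Q + (-42/Q + 87/28)) = D + (Q + (87/28 - 42/Q)) = D + (87/28 + Q - 42/Q) = 87/28 + D + Q - 42/Q)
J(I, 1/(78 + 122)) - L = (87/28 + 1/(78 + 122) + 102 - 42/102) - 1*5499 = (87/28 + 1/200 + 102 - 42*1/102) - 5499 = (87/28 + 1/200 + 102 - 7/17) - 5499 = 2491869/23800 - 5499 = -128384331/23800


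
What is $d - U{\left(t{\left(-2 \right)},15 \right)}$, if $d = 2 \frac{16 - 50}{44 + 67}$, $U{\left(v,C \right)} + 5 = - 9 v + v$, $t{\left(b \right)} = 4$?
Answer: $\frac{4039}{111} \approx 36.387$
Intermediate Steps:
$U{\left(v,C \right)} = -5 - 8 v$ ($U{\left(v,C \right)} = -5 + \left(- 9 v + v\right) = -5 - 8 v$)
$d = - \frac{68}{111}$ ($d = 2 \left(- \frac{34}{111}\right) = - \frac{68}{111} \approx -0.61261$)
$d - U{\left(t{\left(-2 \right)},15 \right)} = - \frac{68}{111} - \left(-5 - 32\right) = - \frac{68}{111} - -37 = - \frac{68}{111} + 37 = \frac{4039}{111}$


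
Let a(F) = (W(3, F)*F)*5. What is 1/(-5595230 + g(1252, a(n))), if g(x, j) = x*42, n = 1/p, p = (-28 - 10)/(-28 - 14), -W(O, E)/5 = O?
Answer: -1/5542646 ≈ -1.8042e-7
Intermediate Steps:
W(O, E) = -5*O
p = 19/21 (p = -38/(-42) = -38*(-1/42) = 19/21 ≈ 0.90476)
n = 21/19 (n = 1/(19/21) = 21/19 ≈ 1.1053)
a(F) = -75*F (a(F) = ((-5*3)*F)*5 = -15*F*5 = -75*F)
g(x, j) = 42*x
1/(-5595230 + g(1252, a(n))) = 1/(-5595230 + 42*1252) = 1/(-5595230 + 52584) = 1/(-5542646) = -1/5542646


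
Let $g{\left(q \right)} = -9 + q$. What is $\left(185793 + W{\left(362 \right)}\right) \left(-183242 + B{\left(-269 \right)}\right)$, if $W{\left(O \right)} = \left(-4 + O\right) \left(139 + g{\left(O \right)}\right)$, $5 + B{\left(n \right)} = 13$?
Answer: $-66317698386$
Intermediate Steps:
$B{\left(n \right)} = 8$ ($B{\left(n \right)} = -5 + 13 = 8$)
$W{\left(O \right)} = \left(-4 + O\right) \left(130 + O\right)$ ($W{\left(O \right)} = \left(-4 + O\right) \left(139 + \left(-9 + O\right)\right) = \left(-4 + O\right) \left(130 + O\right)$)
$\left(185793 + W{\left(362 \right)}\right) \left(-183242 + B{\left(-269 \right)}\right) = \left(185793 + \left(-520 + 362^{2} + 126 \cdot 362\right)\right) \left(-183242 + 8\right) = \left(185793 + \left(-520 + 131044 + 45612\right)\right) \left(-183234\right) = \left(185793 + 176136\right) \left(-183234\right) = 361929 \left(-183234\right) = -66317698386$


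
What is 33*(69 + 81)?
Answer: 4950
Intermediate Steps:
33*(69 + 81) = 33*150 = 4950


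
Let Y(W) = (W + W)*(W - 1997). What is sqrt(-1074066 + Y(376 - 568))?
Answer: I*sqrt(233490) ≈ 483.21*I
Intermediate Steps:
Y(W) = 2*W*(-1997 + W) (Y(W) = (2*W)*(-1997 + W) = 2*W*(-1997 + W))
sqrt(-1074066 + Y(376 - 568)) = sqrt(-1074066 + 2*(376 - 568)*(-1997 + (376 - 568))) = sqrt(-1074066 + 2*(-192)*(-1997 - 192)) = sqrt(-1074066 + 2*(-192)*(-2189)) = sqrt(-1074066 + 840576) = sqrt(-233490) = I*sqrt(233490)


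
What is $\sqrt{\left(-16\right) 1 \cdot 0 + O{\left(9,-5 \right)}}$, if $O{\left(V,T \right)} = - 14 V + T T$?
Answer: $i \sqrt{101} \approx 10.05 i$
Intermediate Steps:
$O{\left(V,T \right)} = T^{2} - 14 V$ ($O{\left(V,T \right)} = - 14 V + T^{2} = T^{2} - 14 V$)
$\sqrt{\left(-16\right) 1 \cdot 0 + O{\left(9,-5 \right)}} = \sqrt{\left(-16\right) 1 \cdot 0 + \left(\left(-5\right)^{2} - 126\right)} = \sqrt{\left(-16\right) 0 + \left(25 - 126\right)} = \sqrt{0 - 101} = \sqrt{-101} = i \sqrt{101}$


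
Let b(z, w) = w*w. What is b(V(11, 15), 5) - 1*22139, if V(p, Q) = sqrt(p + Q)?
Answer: -22114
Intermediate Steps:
V(p, Q) = sqrt(Q + p)
b(z, w) = w**2
b(V(11, 15), 5) - 1*22139 = 5**2 - 1*22139 = 25 - 22139 = -22114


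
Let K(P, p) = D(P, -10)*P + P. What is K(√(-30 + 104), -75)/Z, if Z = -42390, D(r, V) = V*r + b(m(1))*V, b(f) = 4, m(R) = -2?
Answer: 74/4239 + 13*√74/14130 ≈ 0.025371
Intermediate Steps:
D(r, V) = 4*V + V*r (D(r, V) = V*r + 4*V = 4*V + V*r)
K(P, p) = P + P*(-40 - 10*P) (K(P, p) = (-10*(4 + P))*P + P = (-40 - 10*P)*P + P = P*(-40 - 10*P) + P = P + P*(-40 - 10*P))
K(√(-30 + 104), -75)/Z = -√(-30 + 104)*(39 + 10*√(-30 + 104))/(-42390) = -√74*(39 + 10*√74)*(-1/42390) = √74*(39 + 10*√74)/42390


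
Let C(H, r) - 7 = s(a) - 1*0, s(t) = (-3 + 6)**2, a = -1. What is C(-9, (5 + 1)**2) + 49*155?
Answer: 7611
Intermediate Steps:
s(t) = 9 (s(t) = 3**2 = 9)
C(H, r) = 16 (C(H, r) = 7 + (9 - 1*0) = 7 + (9 + 0) = 7 + 9 = 16)
C(-9, (5 + 1)**2) + 49*155 = 16 + 49*155 = 16 + 7595 = 7611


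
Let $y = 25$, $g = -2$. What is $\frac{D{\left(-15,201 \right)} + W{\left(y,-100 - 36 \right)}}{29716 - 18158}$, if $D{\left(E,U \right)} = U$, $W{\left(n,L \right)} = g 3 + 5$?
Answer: $\frac{100}{5779} \approx 0.017304$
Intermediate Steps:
$W{\left(n,L \right)} = -1$ ($W{\left(n,L \right)} = \left(-2\right) 3 + 5 = -6 + 5 = -1$)
$\frac{D{\left(-15,201 \right)} + W{\left(y,-100 - 36 \right)}}{29716 - 18158} = \frac{201 - 1}{29716 - 18158} = \frac{200}{11558} = 200 \cdot \frac{1}{11558} = \frac{100}{5779}$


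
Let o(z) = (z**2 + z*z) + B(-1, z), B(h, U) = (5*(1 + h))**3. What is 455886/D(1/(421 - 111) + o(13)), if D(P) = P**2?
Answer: 4867849400/1219895329 ≈ 3.9904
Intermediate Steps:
B(h, U) = (5 + 5*h)**3
o(z) = 2*z**2 (o(z) = (z**2 + z*z) + 125*(1 - 1)**3 = (z**2 + z**2) + 125*0**3 = 2*z**2 + 125*0 = 2*z**2 + 0 = 2*z**2)
455886/D(1/(421 - 111) + o(13)) = 455886/((1/(421 - 111) + 2*13**2)**2) = 455886/((1/310 + 2*169)**2) = 455886/((1/310 + 338)**2) = 455886/((104781/310)**2) = 455886/(10979057961/96100) = 455886*(96100/10979057961) = 4867849400/1219895329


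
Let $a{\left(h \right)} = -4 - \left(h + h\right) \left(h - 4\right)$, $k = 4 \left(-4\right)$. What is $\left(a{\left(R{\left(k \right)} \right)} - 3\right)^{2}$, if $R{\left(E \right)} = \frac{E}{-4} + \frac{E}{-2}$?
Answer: $39601$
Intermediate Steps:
$k = -16$
$R{\left(E \right)} = - \frac{3 E}{4}$ ($R{\left(E \right)} = E \left(- \frac{1}{4}\right) + E \left(- \frac{1}{2}\right) = - \frac{E}{4} - \frac{E}{2} = - \frac{3 E}{4}$)
$a{\left(h \right)} = -4 - 2 h \left(-4 + h\right)$
$\left(a{\left(R{\left(k \right)} \right)} - 3\right)^{2} = \left(\left(-4 - 2 \left(\left(- \frac{3}{4}\right) \left(-16\right)\right)^{2} + 8 \left(\left(- \frac{3}{4}\right) \left(-16\right)\right)\right) - 3\right)^{2} = \left(\left(-4 - 2 \cdot 12^{2} + 8 \cdot 12\right) - 3\right)^{2} = \left(\left(-4 - 288 + 96\right) - 3\right)^{2} = \left(-196 - 3\right)^{2} = \left(-199\right)^{2} = 39601$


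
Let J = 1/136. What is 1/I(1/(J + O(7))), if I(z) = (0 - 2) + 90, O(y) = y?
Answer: 1/88 ≈ 0.011364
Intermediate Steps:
J = 1/136 ≈ 0.0073529
I(z) = 88 (I(z) = -2 + 90 = 88)
1/I(1/(J + O(7))) = 1/88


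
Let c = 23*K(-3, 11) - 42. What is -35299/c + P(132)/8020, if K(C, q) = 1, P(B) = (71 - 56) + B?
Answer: 283100773/152380 ≈ 1857.9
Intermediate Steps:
P(B) = 15 + B
c = -19 (c = 23*1 - 42 = 23 - 42 = -19)
-35299/c + P(132)/8020 = -35299/(-19) + (15 + 132)/8020 = -35299*(-1/19) + 147*(1/8020) = 35299/19 + 147/8020 = 283100773/152380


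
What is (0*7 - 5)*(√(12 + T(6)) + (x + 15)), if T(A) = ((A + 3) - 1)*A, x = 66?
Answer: -405 - 10*√15 ≈ -443.73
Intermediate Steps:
T(A) = A*(2 + A) (T(A) = ((3 + A) - 1)*A = (2 + A)*A = A*(2 + A))
(0*7 - 5)*(√(12 + T(6)) + (x + 15)) = (0*7 - 5)*(√(12 + 6*(2 + 6)) + (66 + 15)) = (0 - 5)*(√(12 + 6*8) + 81) = -5*(√(12 + 48) + 81) = -5*(√60 + 81) = -5*(2*√15 + 81) = -5*(81 + 2*√15) = -405 - 10*√15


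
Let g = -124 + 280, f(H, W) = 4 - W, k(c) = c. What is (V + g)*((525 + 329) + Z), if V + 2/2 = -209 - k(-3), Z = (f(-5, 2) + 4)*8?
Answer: -46002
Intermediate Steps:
g = 156
Z = 48 (Z = ((4 - 1*2) + 4)*8 = ((4 - 2) + 4)*8 = (2 + 4)*8 = 6*8 = 48)
V = -207 (V = -1 + (-209 - 1*(-3)) = -1 + (-209 + 3) = -1 - 206 = -207)
(V + g)*((525 + 329) + Z) = (-207 + 156)*((525 + 329) + 48) = -51*(854 + 48) = -51*902 = -46002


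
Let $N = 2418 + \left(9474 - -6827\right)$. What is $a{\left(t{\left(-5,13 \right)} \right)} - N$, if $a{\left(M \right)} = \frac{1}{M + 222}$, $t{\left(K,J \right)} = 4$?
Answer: $- \frac{4230493}{226} \approx -18719.0$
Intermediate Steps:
$a{\left(M \right)} = \frac{1}{222 + M}$
$N = 18719$ ($N = 2418 + \left(9474 + 6827\right) = 2418 + 16301 = 18719$)
$a{\left(t{\left(-5,13 \right)} \right)} - N = \frac{1}{222 + 4} - 18719 = \frac{1}{226} - 18719 = - \frac{4230493}{226}$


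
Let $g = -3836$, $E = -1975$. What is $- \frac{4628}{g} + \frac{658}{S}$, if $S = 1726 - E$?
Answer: $\frac{4913079}{3549259} \approx 1.3843$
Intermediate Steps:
$S = 3701$ ($S = 1726 - -1975 = 1726 + 1975 = 3701$)
$- \frac{4628}{g} + \frac{658}{S} = - \frac{4628}{-3836} + \frac{658}{3701} = \left(-4628\right) \left(- \frac{1}{3836}\right) + 658 \cdot \frac{1}{3701} = \frac{1157}{959} + \frac{658}{3701} = \frac{4913079}{3549259}$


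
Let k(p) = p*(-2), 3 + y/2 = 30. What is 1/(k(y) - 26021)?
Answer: -1/26129 ≈ -3.8272e-5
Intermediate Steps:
y = 54 (y = -6 + 2*30 = -6 + 60 = 54)
k(p) = -2*p
1/(k(y) - 26021) = 1/(-2*54 - 26021) = 1/(-108 - 26021) = 1/(-26129) = -1/26129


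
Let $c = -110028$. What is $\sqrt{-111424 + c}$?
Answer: $2 i \sqrt{55363} \approx 470.59 i$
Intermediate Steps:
$\sqrt{-111424 + c} = \sqrt{-111424 - 110028} = \sqrt{-221452} = 2 i \sqrt{55363}$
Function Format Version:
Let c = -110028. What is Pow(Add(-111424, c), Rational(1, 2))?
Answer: Mul(2, I, Pow(55363, Rational(1, 2))) ≈ Mul(470.59, I)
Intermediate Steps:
Pow(Add(-111424, c), Rational(1, 2)) = Pow(Add(-111424, -110028), Rational(1, 2)) = Pow(-221452, Rational(1, 2)) = Mul(2, I, Pow(55363, Rational(1, 2)))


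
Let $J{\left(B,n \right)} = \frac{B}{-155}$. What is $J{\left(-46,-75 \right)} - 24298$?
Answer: $- \frac{3766144}{155} \approx -24298.0$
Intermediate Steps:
$J{\left(B,n \right)} = - \frac{B}{155}$ ($J{\left(B,n \right)} = B \left(- \frac{1}{155}\right) = - \frac{B}{155}$)
$J{\left(-46,-75 \right)} - 24298 = \left(- \frac{1}{155}\right) \left(-46\right) - 24298 = \frac{46}{155} - 24298 = - \frac{3766144}{155}$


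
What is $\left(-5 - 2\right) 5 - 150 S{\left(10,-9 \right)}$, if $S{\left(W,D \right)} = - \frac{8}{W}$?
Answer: $85$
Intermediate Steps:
$\left(-5 - 2\right) 5 - 150 S{\left(10,-9 \right)} = \left(-5 - 2\right) 5 - 150 \left(- \frac{8}{10}\right) = \left(-7\right) 5 - 150 \left(\left(-8\right) \frac{1}{10}\right) = -35 - -120 = -35 + 120 = 85$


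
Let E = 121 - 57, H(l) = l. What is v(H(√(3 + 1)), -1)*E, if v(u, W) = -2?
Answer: -128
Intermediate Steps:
E = 64
v(H(√(3 + 1)), -1)*E = -2*64 = -128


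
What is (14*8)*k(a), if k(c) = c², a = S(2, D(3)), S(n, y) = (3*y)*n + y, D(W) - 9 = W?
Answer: 790272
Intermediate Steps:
D(W) = 9 + W
S(n, y) = y + 3*n*y (S(n, y) = 3*n*y + y = y + 3*n*y)
a = 84 (a = (9 + 3)*(1 + 3*2) = 12*(1 + 6) = 12*7 = 84)
(14*8)*k(a) = (14*8)*84² = 112*7056 = 790272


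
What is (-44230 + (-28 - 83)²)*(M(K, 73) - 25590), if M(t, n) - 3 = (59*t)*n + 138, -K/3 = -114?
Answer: -46189713405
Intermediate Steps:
K = 342 (K = -3*(-114) = 342)
M(t, n) = 141 + 59*n*t (M(t, n) = 3 + ((59*t)*n + 138) = 3 + (59*n*t + 138) = 3 + (138 + 59*n*t) = 141 + 59*n*t)
(-44230 + (-28 - 83)²)*(M(K, 73) - 25590) = (-44230 + (-28 - 83)²)*((141 + 59*73*342) - 25590) = (-44230 + (-111)²)*((141 + 1472994) - 25590) = (-44230 + 12321)*(1473135 - 25590) = -31909*1447545 = -46189713405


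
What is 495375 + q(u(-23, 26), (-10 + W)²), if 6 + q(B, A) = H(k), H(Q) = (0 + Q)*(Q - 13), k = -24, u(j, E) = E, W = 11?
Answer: 496257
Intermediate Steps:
H(Q) = Q*(-13 + Q)
q(B, A) = 882 (q(B, A) = -6 - 24*(-13 - 24) = -6 - 24*(-37) = -6 + 888 = 882)
495375 + q(u(-23, 26), (-10 + W)²) = 495375 + 882 = 496257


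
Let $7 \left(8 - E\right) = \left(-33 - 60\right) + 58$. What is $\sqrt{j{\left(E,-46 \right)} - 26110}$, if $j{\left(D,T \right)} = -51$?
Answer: $i \sqrt{26161} \approx 161.74 i$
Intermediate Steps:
$E = 13$ ($E = 8 - \frac{\left(-33 - 60\right) + 58}{7} = 8 - \frac{-93 + 58}{7} = 8 - -5 = 8 + 5 = 13$)
$\sqrt{j{\left(E,-46 \right)} - 26110} = \sqrt{-51 - 26110} = \sqrt{-26161} = i \sqrt{26161}$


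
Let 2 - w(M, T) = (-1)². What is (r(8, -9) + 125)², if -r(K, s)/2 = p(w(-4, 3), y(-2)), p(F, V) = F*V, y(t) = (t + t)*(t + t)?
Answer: 8649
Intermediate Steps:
y(t) = 4*t² (y(t) = (2*t)*(2*t) = 4*t²)
w(M, T) = 1 (w(M, T) = 2 - 1*(-1)² = 2 - 1*1 = 2 - 1 = 1)
r(K, s) = -32 (r(K, s) = -2*4*(-2)² = -2*4*4 = -2*16 = -32)
(r(8, -9) + 125)² = (-32 + 125)² = 93² = 8649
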